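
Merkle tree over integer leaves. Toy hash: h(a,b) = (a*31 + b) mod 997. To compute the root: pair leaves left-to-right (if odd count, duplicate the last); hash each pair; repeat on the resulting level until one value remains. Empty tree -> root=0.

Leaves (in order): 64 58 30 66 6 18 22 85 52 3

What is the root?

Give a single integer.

L0: [64, 58, 30, 66, 6, 18, 22, 85, 52, 3]
L1: h(64,58)=(64*31+58)%997=48 h(30,66)=(30*31+66)%997=996 h(6,18)=(6*31+18)%997=204 h(22,85)=(22*31+85)%997=767 h(52,3)=(52*31+3)%997=618 -> [48, 996, 204, 767, 618]
L2: h(48,996)=(48*31+996)%997=490 h(204,767)=(204*31+767)%997=112 h(618,618)=(618*31+618)%997=833 -> [490, 112, 833]
L3: h(490,112)=(490*31+112)%997=347 h(833,833)=(833*31+833)%997=734 -> [347, 734]
L4: h(347,734)=(347*31+734)%997=524 -> [524]

Answer: 524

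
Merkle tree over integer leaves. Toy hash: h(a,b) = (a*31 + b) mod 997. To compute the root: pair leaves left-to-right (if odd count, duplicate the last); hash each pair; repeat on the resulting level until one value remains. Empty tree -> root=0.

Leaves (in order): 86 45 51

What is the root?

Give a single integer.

Answer: 928

Derivation:
L0: [86, 45, 51]
L1: h(86,45)=(86*31+45)%997=717 h(51,51)=(51*31+51)%997=635 -> [717, 635]
L2: h(717,635)=(717*31+635)%997=928 -> [928]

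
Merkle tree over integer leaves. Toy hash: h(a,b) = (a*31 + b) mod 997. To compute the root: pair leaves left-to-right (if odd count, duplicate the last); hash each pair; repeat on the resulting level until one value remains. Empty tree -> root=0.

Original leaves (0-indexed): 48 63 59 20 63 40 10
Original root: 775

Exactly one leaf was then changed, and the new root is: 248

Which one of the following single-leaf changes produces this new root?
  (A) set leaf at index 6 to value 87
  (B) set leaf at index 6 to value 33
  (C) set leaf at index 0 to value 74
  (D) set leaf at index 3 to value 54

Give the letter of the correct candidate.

Answer: A

Derivation:
Original leaves: [48, 63, 59, 20, 63, 40, 10]
Target new root: 248
Try each candidate change and compute the resulting root:
Candidate A: set leaf[6] = 87 -> leaves = [48, 63, 59, 20, 63, 40, 87]
  L0: [48, 63, 59, 20, 63, 40, 87]
  L1: h(48,63)=(48*31+63)%997=554 h(59,20)=(59*31+20)%997=852 h(63,40)=(63*31+40)%997=996 h(87,87)=(87*31+87)%997=790 -> [554, 852, 996, 790]
  L2: h(554,852)=(554*31+852)%997=80 h(996,790)=(996*31+790)%997=759 -> [80, 759]
  L3: h(80,759)=(80*31+759)%997=248 -> [248]
  root = 248 == target 248  ** MATCH **
Candidate B: set leaf[6] = 33 -> leaves = [48, 63, 59, 20, 63, 40, 33]
  L0: [48, 63, 59, 20, 63, 40, 33]
  L1: h(48,63)=(48*31+63)%997=554 h(59,20)=(59*31+20)%997=852 h(63,40)=(63*31+40)%997=996 h(33,33)=(33*31+33)%997=59 -> [554, 852, 996, 59]
  L2: h(554,852)=(554*31+852)%997=80 h(996,59)=(996*31+59)%997=28 -> [80, 28]
  L3: h(80,28)=(80*31+28)%997=514 -> [514]
  root = 514 != target 248
Candidate C: set leaf[0] = 74 -> leaves = [74, 63, 59, 20, 63, 40, 10]
  L0: [74, 63, 59, 20, 63, 40, 10]
  L1: h(74,63)=(74*31+63)%997=363 h(59,20)=(59*31+20)%997=852 h(63,40)=(63*31+40)%997=996 h(10,10)=(10*31+10)%997=320 -> [363, 852, 996, 320]
  L2: h(363,852)=(363*31+852)%997=141 h(996,320)=(996*31+320)%997=289 -> [141, 289]
  L3: h(141,289)=(141*31+289)%997=672 -> [672]
  root = 672 != target 248
Candidate D: set leaf[3] = 54 -> leaves = [48, 63, 59, 54, 63, 40, 10]
  L0: [48, 63, 59, 54, 63, 40, 10]
  L1: h(48,63)=(48*31+63)%997=554 h(59,54)=(59*31+54)%997=886 h(63,40)=(63*31+40)%997=996 h(10,10)=(10*31+10)%997=320 -> [554, 886, 996, 320]
  L2: h(554,886)=(554*31+886)%997=114 h(996,320)=(996*31+320)%997=289 -> [114, 289]
  L3: h(114,289)=(114*31+289)%997=832 -> [832]
  root = 832 != target 248
Candidate A produces the target root.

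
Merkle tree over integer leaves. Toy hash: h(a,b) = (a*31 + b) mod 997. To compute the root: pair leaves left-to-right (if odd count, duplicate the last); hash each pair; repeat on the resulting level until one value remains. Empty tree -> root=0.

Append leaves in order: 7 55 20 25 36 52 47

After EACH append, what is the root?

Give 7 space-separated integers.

Answer: 7 272 99 104 208 720 59

Derivation:
After append 7 (leaves=[7]):
  L0: [7]
  root=7
After append 55 (leaves=[7, 55]):
  L0: [7, 55]
  L1: h(7,55)=(7*31+55)%997=272 -> [272]
  root=272
After append 20 (leaves=[7, 55, 20]):
  L0: [7, 55, 20]
  L1: h(7,55)=(7*31+55)%997=272 h(20,20)=(20*31+20)%997=640 -> [272, 640]
  L2: h(272,640)=(272*31+640)%997=99 -> [99]
  root=99
After append 25 (leaves=[7, 55, 20, 25]):
  L0: [7, 55, 20, 25]
  L1: h(7,55)=(7*31+55)%997=272 h(20,25)=(20*31+25)%997=645 -> [272, 645]
  L2: h(272,645)=(272*31+645)%997=104 -> [104]
  root=104
After append 36 (leaves=[7, 55, 20, 25, 36]):
  L0: [7, 55, 20, 25, 36]
  L1: h(7,55)=(7*31+55)%997=272 h(20,25)=(20*31+25)%997=645 h(36,36)=(36*31+36)%997=155 -> [272, 645, 155]
  L2: h(272,645)=(272*31+645)%997=104 h(155,155)=(155*31+155)%997=972 -> [104, 972]
  L3: h(104,972)=(104*31+972)%997=208 -> [208]
  root=208
After append 52 (leaves=[7, 55, 20, 25, 36, 52]):
  L0: [7, 55, 20, 25, 36, 52]
  L1: h(7,55)=(7*31+55)%997=272 h(20,25)=(20*31+25)%997=645 h(36,52)=(36*31+52)%997=171 -> [272, 645, 171]
  L2: h(272,645)=(272*31+645)%997=104 h(171,171)=(171*31+171)%997=487 -> [104, 487]
  L3: h(104,487)=(104*31+487)%997=720 -> [720]
  root=720
After append 47 (leaves=[7, 55, 20, 25, 36, 52, 47]):
  L0: [7, 55, 20, 25, 36, 52, 47]
  L1: h(7,55)=(7*31+55)%997=272 h(20,25)=(20*31+25)%997=645 h(36,52)=(36*31+52)%997=171 h(47,47)=(47*31+47)%997=507 -> [272, 645, 171, 507]
  L2: h(272,645)=(272*31+645)%997=104 h(171,507)=(171*31+507)%997=823 -> [104, 823]
  L3: h(104,823)=(104*31+823)%997=59 -> [59]
  root=59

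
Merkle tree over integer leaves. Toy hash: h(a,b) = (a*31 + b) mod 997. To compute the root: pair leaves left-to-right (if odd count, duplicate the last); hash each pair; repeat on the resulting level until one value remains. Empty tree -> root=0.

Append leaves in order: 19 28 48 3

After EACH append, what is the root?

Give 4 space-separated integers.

Answer: 19 617 723 678

Derivation:
After append 19 (leaves=[19]):
  L0: [19]
  root=19
After append 28 (leaves=[19, 28]):
  L0: [19, 28]
  L1: h(19,28)=(19*31+28)%997=617 -> [617]
  root=617
After append 48 (leaves=[19, 28, 48]):
  L0: [19, 28, 48]
  L1: h(19,28)=(19*31+28)%997=617 h(48,48)=(48*31+48)%997=539 -> [617, 539]
  L2: h(617,539)=(617*31+539)%997=723 -> [723]
  root=723
After append 3 (leaves=[19, 28, 48, 3]):
  L0: [19, 28, 48, 3]
  L1: h(19,28)=(19*31+28)%997=617 h(48,3)=(48*31+3)%997=494 -> [617, 494]
  L2: h(617,494)=(617*31+494)%997=678 -> [678]
  root=678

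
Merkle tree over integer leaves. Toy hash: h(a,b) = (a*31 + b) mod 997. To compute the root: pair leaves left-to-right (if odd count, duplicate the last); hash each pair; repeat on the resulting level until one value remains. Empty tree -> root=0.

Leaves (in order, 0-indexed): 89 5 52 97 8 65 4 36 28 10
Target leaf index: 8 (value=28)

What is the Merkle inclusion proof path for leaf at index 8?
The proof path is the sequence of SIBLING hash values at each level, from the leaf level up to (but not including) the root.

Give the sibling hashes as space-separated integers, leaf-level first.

L0 (leaves): [89, 5, 52, 97, 8, 65, 4, 36, 28, 10], target index=8
L1: h(89,5)=(89*31+5)%997=770 [pair 0] h(52,97)=(52*31+97)%997=712 [pair 1] h(8,65)=(8*31+65)%997=313 [pair 2] h(4,36)=(4*31+36)%997=160 [pair 3] h(28,10)=(28*31+10)%997=878 [pair 4] -> [770, 712, 313, 160, 878]
  Sibling for proof at L0: 10
L2: h(770,712)=(770*31+712)%997=654 [pair 0] h(313,160)=(313*31+160)%997=890 [pair 1] h(878,878)=(878*31+878)%997=180 [pair 2] -> [654, 890, 180]
  Sibling for proof at L1: 878
L3: h(654,890)=(654*31+890)%997=227 [pair 0] h(180,180)=(180*31+180)%997=775 [pair 1] -> [227, 775]
  Sibling for proof at L2: 180
L4: h(227,775)=(227*31+775)%997=833 [pair 0] -> [833]
  Sibling for proof at L3: 227
Root: 833
Proof path (sibling hashes from leaf to root): [10, 878, 180, 227]

Answer: 10 878 180 227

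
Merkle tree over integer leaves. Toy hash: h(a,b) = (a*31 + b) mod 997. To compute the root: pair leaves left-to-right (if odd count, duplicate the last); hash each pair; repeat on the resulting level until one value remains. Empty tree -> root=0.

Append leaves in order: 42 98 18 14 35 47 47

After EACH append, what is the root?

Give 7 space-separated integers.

After append 42 (leaves=[42]):
  L0: [42]
  root=42
After append 98 (leaves=[42, 98]):
  L0: [42, 98]
  L1: h(42,98)=(42*31+98)%997=403 -> [403]
  root=403
After append 18 (leaves=[42, 98, 18]):
  L0: [42, 98, 18]
  L1: h(42,98)=(42*31+98)%997=403 h(18,18)=(18*31+18)%997=576 -> [403, 576]
  L2: h(403,576)=(403*31+576)%997=108 -> [108]
  root=108
After append 14 (leaves=[42, 98, 18, 14]):
  L0: [42, 98, 18, 14]
  L1: h(42,98)=(42*31+98)%997=403 h(18,14)=(18*31+14)%997=572 -> [403, 572]
  L2: h(403,572)=(403*31+572)%997=104 -> [104]
  root=104
After append 35 (leaves=[42, 98, 18, 14, 35]):
  L0: [42, 98, 18, 14, 35]
  L1: h(42,98)=(42*31+98)%997=403 h(18,14)=(18*31+14)%997=572 h(35,35)=(35*31+35)%997=123 -> [403, 572, 123]
  L2: h(403,572)=(403*31+572)%997=104 h(123,123)=(123*31+123)%997=945 -> [104, 945]
  L3: h(104,945)=(104*31+945)%997=181 -> [181]
  root=181
After append 47 (leaves=[42, 98, 18, 14, 35, 47]):
  L0: [42, 98, 18, 14, 35, 47]
  L1: h(42,98)=(42*31+98)%997=403 h(18,14)=(18*31+14)%997=572 h(35,47)=(35*31+47)%997=135 -> [403, 572, 135]
  L2: h(403,572)=(403*31+572)%997=104 h(135,135)=(135*31+135)%997=332 -> [104, 332]
  L3: h(104,332)=(104*31+332)%997=565 -> [565]
  root=565
After append 47 (leaves=[42, 98, 18, 14, 35, 47, 47]):
  L0: [42, 98, 18, 14, 35, 47, 47]
  L1: h(42,98)=(42*31+98)%997=403 h(18,14)=(18*31+14)%997=572 h(35,47)=(35*31+47)%997=135 h(47,47)=(47*31+47)%997=507 -> [403, 572, 135, 507]
  L2: h(403,572)=(403*31+572)%997=104 h(135,507)=(135*31+507)%997=704 -> [104, 704]
  L3: h(104,704)=(104*31+704)%997=937 -> [937]
  root=937

Answer: 42 403 108 104 181 565 937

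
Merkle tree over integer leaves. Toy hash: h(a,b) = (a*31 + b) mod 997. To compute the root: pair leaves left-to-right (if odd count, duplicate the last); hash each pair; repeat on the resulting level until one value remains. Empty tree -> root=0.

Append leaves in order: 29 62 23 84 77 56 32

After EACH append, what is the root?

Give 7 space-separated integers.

After append 29 (leaves=[29]):
  L0: [29]
  root=29
After append 62 (leaves=[29, 62]):
  L0: [29, 62]
  L1: h(29,62)=(29*31+62)%997=961 -> [961]
  root=961
After append 23 (leaves=[29, 62, 23]):
  L0: [29, 62, 23]
  L1: h(29,62)=(29*31+62)%997=961 h(23,23)=(23*31+23)%997=736 -> [961, 736]
  L2: h(961,736)=(961*31+736)%997=617 -> [617]
  root=617
After append 84 (leaves=[29, 62, 23, 84]):
  L0: [29, 62, 23, 84]
  L1: h(29,62)=(29*31+62)%997=961 h(23,84)=(23*31+84)%997=797 -> [961, 797]
  L2: h(961,797)=(961*31+797)%997=678 -> [678]
  root=678
After append 77 (leaves=[29, 62, 23, 84, 77]):
  L0: [29, 62, 23, 84, 77]
  L1: h(29,62)=(29*31+62)%997=961 h(23,84)=(23*31+84)%997=797 h(77,77)=(77*31+77)%997=470 -> [961, 797, 470]
  L2: h(961,797)=(961*31+797)%997=678 h(470,470)=(470*31+470)%997=85 -> [678, 85]
  L3: h(678,85)=(678*31+85)%997=166 -> [166]
  root=166
After append 56 (leaves=[29, 62, 23, 84, 77, 56]):
  L0: [29, 62, 23, 84, 77, 56]
  L1: h(29,62)=(29*31+62)%997=961 h(23,84)=(23*31+84)%997=797 h(77,56)=(77*31+56)%997=449 -> [961, 797, 449]
  L2: h(961,797)=(961*31+797)%997=678 h(449,449)=(449*31+449)%997=410 -> [678, 410]
  L3: h(678,410)=(678*31+410)%997=491 -> [491]
  root=491
After append 32 (leaves=[29, 62, 23, 84, 77, 56, 32]):
  L0: [29, 62, 23, 84, 77, 56, 32]
  L1: h(29,62)=(29*31+62)%997=961 h(23,84)=(23*31+84)%997=797 h(77,56)=(77*31+56)%997=449 h(32,32)=(32*31+32)%997=27 -> [961, 797, 449, 27]
  L2: h(961,797)=(961*31+797)%997=678 h(449,27)=(449*31+27)%997=985 -> [678, 985]
  L3: h(678,985)=(678*31+985)%997=69 -> [69]
  root=69

Answer: 29 961 617 678 166 491 69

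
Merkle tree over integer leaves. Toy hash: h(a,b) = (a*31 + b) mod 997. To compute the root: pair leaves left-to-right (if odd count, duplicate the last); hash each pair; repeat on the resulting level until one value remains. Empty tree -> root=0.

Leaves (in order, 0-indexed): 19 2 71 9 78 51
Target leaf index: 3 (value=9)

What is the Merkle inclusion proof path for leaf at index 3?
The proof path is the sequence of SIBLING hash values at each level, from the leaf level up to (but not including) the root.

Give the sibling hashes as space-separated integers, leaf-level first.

Answer: 71 591 245

Derivation:
L0 (leaves): [19, 2, 71, 9, 78, 51], target index=3
L1: h(19,2)=(19*31+2)%997=591 [pair 0] h(71,9)=(71*31+9)%997=216 [pair 1] h(78,51)=(78*31+51)%997=475 [pair 2] -> [591, 216, 475]
  Sibling for proof at L0: 71
L2: h(591,216)=(591*31+216)%997=591 [pair 0] h(475,475)=(475*31+475)%997=245 [pair 1] -> [591, 245]
  Sibling for proof at L1: 591
L3: h(591,245)=(591*31+245)%997=620 [pair 0] -> [620]
  Sibling for proof at L2: 245
Root: 620
Proof path (sibling hashes from leaf to root): [71, 591, 245]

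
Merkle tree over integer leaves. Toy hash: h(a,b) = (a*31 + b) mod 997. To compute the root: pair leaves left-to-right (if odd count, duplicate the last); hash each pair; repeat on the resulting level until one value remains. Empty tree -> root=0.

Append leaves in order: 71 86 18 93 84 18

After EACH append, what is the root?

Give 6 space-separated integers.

Answer: 71 293 686 761 934 816

Derivation:
After append 71 (leaves=[71]):
  L0: [71]
  root=71
After append 86 (leaves=[71, 86]):
  L0: [71, 86]
  L1: h(71,86)=(71*31+86)%997=293 -> [293]
  root=293
After append 18 (leaves=[71, 86, 18]):
  L0: [71, 86, 18]
  L1: h(71,86)=(71*31+86)%997=293 h(18,18)=(18*31+18)%997=576 -> [293, 576]
  L2: h(293,576)=(293*31+576)%997=686 -> [686]
  root=686
After append 93 (leaves=[71, 86, 18, 93]):
  L0: [71, 86, 18, 93]
  L1: h(71,86)=(71*31+86)%997=293 h(18,93)=(18*31+93)%997=651 -> [293, 651]
  L2: h(293,651)=(293*31+651)%997=761 -> [761]
  root=761
After append 84 (leaves=[71, 86, 18, 93, 84]):
  L0: [71, 86, 18, 93, 84]
  L1: h(71,86)=(71*31+86)%997=293 h(18,93)=(18*31+93)%997=651 h(84,84)=(84*31+84)%997=694 -> [293, 651, 694]
  L2: h(293,651)=(293*31+651)%997=761 h(694,694)=(694*31+694)%997=274 -> [761, 274]
  L3: h(761,274)=(761*31+274)%997=934 -> [934]
  root=934
After append 18 (leaves=[71, 86, 18, 93, 84, 18]):
  L0: [71, 86, 18, 93, 84, 18]
  L1: h(71,86)=(71*31+86)%997=293 h(18,93)=(18*31+93)%997=651 h(84,18)=(84*31+18)%997=628 -> [293, 651, 628]
  L2: h(293,651)=(293*31+651)%997=761 h(628,628)=(628*31+628)%997=156 -> [761, 156]
  L3: h(761,156)=(761*31+156)%997=816 -> [816]
  root=816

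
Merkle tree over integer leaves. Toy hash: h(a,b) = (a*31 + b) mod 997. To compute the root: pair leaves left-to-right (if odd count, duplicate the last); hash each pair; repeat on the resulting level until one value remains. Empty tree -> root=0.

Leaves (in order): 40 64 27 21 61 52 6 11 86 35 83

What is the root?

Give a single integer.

L0: [40, 64, 27, 21, 61, 52, 6, 11, 86, 35, 83]
L1: h(40,64)=(40*31+64)%997=307 h(27,21)=(27*31+21)%997=858 h(61,52)=(61*31+52)%997=946 h(6,11)=(6*31+11)%997=197 h(86,35)=(86*31+35)%997=707 h(83,83)=(83*31+83)%997=662 -> [307, 858, 946, 197, 707, 662]
L2: h(307,858)=(307*31+858)%997=405 h(946,197)=(946*31+197)%997=610 h(707,662)=(707*31+662)%997=645 -> [405, 610, 645]
L3: h(405,610)=(405*31+610)%997=204 h(645,645)=(645*31+645)%997=700 -> [204, 700]
L4: h(204,700)=(204*31+700)%997=45 -> [45]

Answer: 45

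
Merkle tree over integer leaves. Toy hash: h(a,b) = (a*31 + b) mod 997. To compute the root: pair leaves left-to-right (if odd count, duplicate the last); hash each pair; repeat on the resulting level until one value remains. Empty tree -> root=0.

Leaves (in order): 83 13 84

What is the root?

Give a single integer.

Answer: 103

Derivation:
L0: [83, 13, 84]
L1: h(83,13)=(83*31+13)%997=592 h(84,84)=(84*31+84)%997=694 -> [592, 694]
L2: h(592,694)=(592*31+694)%997=103 -> [103]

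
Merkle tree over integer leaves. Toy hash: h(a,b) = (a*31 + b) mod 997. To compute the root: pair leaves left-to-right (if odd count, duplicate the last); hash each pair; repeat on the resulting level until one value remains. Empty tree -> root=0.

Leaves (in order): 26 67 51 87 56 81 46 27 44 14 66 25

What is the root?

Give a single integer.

Answer: 700

Derivation:
L0: [26, 67, 51, 87, 56, 81, 46, 27, 44, 14, 66, 25]
L1: h(26,67)=(26*31+67)%997=873 h(51,87)=(51*31+87)%997=671 h(56,81)=(56*31+81)%997=820 h(46,27)=(46*31+27)%997=456 h(44,14)=(44*31+14)%997=381 h(66,25)=(66*31+25)%997=77 -> [873, 671, 820, 456, 381, 77]
L2: h(873,671)=(873*31+671)%997=815 h(820,456)=(820*31+456)%997=951 h(381,77)=(381*31+77)%997=921 -> [815, 951, 921]
L3: h(815,951)=(815*31+951)%997=294 h(921,921)=(921*31+921)%997=559 -> [294, 559]
L4: h(294,559)=(294*31+559)%997=700 -> [700]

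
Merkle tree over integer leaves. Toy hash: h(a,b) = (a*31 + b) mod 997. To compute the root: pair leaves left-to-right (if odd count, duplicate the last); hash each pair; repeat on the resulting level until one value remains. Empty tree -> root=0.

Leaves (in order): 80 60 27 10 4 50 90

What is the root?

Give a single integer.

L0: [80, 60, 27, 10, 4, 50, 90]
L1: h(80,60)=(80*31+60)%997=546 h(27,10)=(27*31+10)%997=847 h(4,50)=(4*31+50)%997=174 h(90,90)=(90*31+90)%997=886 -> [546, 847, 174, 886]
L2: h(546,847)=(546*31+847)%997=824 h(174,886)=(174*31+886)%997=298 -> [824, 298]
L3: h(824,298)=(824*31+298)%997=917 -> [917]

Answer: 917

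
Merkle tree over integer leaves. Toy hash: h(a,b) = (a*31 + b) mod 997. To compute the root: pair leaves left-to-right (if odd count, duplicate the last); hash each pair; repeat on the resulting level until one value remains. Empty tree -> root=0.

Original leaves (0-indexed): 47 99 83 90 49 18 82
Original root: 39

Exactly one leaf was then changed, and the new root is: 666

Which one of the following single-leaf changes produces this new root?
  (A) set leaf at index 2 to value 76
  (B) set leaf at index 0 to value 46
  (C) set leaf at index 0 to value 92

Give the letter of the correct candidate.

Answer: C

Derivation:
Original leaves: [47, 99, 83, 90, 49, 18, 82]
Target new root: 666
Try each candidate change and compute the resulting root:
Candidate A: set leaf[2] = 76 -> leaves = [47, 99, 76, 90, 49, 18, 82]
  L0: [47, 99, 76, 90, 49, 18, 82]
  L1: h(47,99)=(47*31+99)%997=559 h(76,90)=(76*31+90)%997=452 h(49,18)=(49*31+18)%997=540 h(82,82)=(82*31+82)%997=630 -> [559, 452, 540, 630]
  L2: h(559,452)=(559*31+452)%997=832 h(540,630)=(540*31+630)%997=421 -> [832, 421]
  L3: h(832,421)=(832*31+421)%997=291 -> [291]
  root = 291 != target 666
Candidate B: set leaf[0] = 46 -> leaves = [46, 99, 83, 90, 49, 18, 82]
  L0: [46, 99, 83, 90, 49, 18, 82]
  L1: h(46,99)=(46*31+99)%997=528 h(83,90)=(83*31+90)%997=669 h(49,18)=(49*31+18)%997=540 h(82,82)=(82*31+82)%997=630 -> [528, 669, 540, 630]
  L2: h(528,669)=(528*31+669)%997=88 h(540,630)=(540*31+630)%997=421 -> [88, 421]
  L3: h(88,421)=(88*31+421)%997=158 -> [158]
  root = 158 != target 666
Candidate C: set leaf[0] = 92 -> leaves = [92, 99, 83, 90, 49, 18, 82]
  L0: [92, 99, 83, 90, 49, 18, 82]
  L1: h(92,99)=(92*31+99)%997=957 h(83,90)=(83*31+90)%997=669 h(49,18)=(49*31+18)%997=540 h(82,82)=(82*31+82)%997=630 -> [957, 669, 540, 630]
  L2: h(957,669)=(957*31+669)%997=426 h(540,630)=(540*31+630)%997=421 -> [426, 421]
  L3: h(426,421)=(426*31+421)%997=666 -> [666]
  root = 666 == target 666  ** MATCH **
Candidate C produces the target root.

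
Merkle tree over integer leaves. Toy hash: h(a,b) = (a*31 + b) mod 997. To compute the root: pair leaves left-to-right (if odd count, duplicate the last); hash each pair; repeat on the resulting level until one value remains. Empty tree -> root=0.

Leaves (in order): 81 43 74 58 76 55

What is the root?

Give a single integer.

L0: [81, 43, 74, 58, 76, 55]
L1: h(81,43)=(81*31+43)%997=560 h(74,58)=(74*31+58)%997=358 h(76,55)=(76*31+55)%997=417 -> [560, 358, 417]
L2: h(560,358)=(560*31+358)%997=769 h(417,417)=(417*31+417)%997=383 -> [769, 383]
L3: h(769,383)=(769*31+383)%997=294 -> [294]

Answer: 294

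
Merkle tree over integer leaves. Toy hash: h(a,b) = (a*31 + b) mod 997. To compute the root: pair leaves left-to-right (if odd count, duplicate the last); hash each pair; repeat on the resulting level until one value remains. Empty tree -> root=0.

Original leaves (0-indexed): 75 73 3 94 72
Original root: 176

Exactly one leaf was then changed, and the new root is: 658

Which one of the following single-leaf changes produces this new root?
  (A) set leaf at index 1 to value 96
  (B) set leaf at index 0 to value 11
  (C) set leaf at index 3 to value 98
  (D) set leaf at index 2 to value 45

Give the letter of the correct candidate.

Answer: D

Derivation:
Original leaves: [75, 73, 3, 94, 72]
Target new root: 658
Try each candidate change and compute the resulting root:
Candidate A: set leaf[1] = 96 -> leaves = [75, 96, 3, 94, 72]
  L0: [75, 96, 3, 94, 72]
  L1: h(75,96)=(75*31+96)%997=427 h(3,94)=(3*31+94)%997=187 h(72,72)=(72*31+72)%997=310 -> [427, 187, 310]
  L2: h(427,187)=(427*31+187)%997=463 h(310,310)=(310*31+310)%997=947 -> [463, 947]
  L3: h(463,947)=(463*31+947)%997=345 -> [345]
  root = 345 != target 658
Candidate B: set leaf[0] = 11 -> leaves = [11, 73, 3, 94, 72]
  L0: [11, 73, 3, 94, 72]
  L1: h(11,73)=(11*31+73)%997=414 h(3,94)=(3*31+94)%997=187 h(72,72)=(72*31+72)%997=310 -> [414, 187, 310]
  L2: h(414,187)=(414*31+187)%997=60 h(310,310)=(310*31+310)%997=947 -> [60, 947]
  L3: h(60,947)=(60*31+947)%997=813 -> [813]
  root = 813 != target 658
Candidate C: set leaf[3] = 98 -> leaves = [75, 73, 3, 98, 72]
  L0: [75, 73, 3, 98, 72]
  L1: h(75,73)=(75*31+73)%997=404 h(3,98)=(3*31+98)%997=191 h(72,72)=(72*31+72)%997=310 -> [404, 191, 310]
  L2: h(404,191)=(404*31+191)%997=751 h(310,310)=(310*31+310)%997=947 -> [751, 947]
  L3: h(751,947)=(751*31+947)%997=300 -> [300]
  root = 300 != target 658
Candidate D: set leaf[2] = 45 -> leaves = [75, 73, 45, 94, 72]
  L0: [75, 73, 45, 94, 72]
  L1: h(75,73)=(75*31+73)%997=404 h(45,94)=(45*31+94)%997=492 h(72,72)=(72*31+72)%997=310 -> [404, 492, 310]
  L2: h(404,492)=(404*31+492)%997=55 h(310,310)=(310*31+310)%997=947 -> [55, 947]
  L3: h(55,947)=(55*31+947)%997=658 -> [658]
  root = 658 == target 658  ** MATCH **
Candidate D produces the target root.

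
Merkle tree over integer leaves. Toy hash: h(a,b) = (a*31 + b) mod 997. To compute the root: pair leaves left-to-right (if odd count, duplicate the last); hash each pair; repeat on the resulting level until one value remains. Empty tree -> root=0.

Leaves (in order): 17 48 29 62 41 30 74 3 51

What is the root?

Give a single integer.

Answer: 309

Derivation:
L0: [17, 48, 29, 62, 41, 30, 74, 3, 51]
L1: h(17,48)=(17*31+48)%997=575 h(29,62)=(29*31+62)%997=961 h(41,30)=(41*31+30)%997=304 h(74,3)=(74*31+3)%997=303 h(51,51)=(51*31+51)%997=635 -> [575, 961, 304, 303, 635]
L2: h(575,961)=(575*31+961)%997=840 h(304,303)=(304*31+303)%997=754 h(635,635)=(635*31+635)%997=380 -> [840, 754, 380]
L3: h(840,754)=(840*31+754)%997=872 h(380,380)=(380*31+380)%997=196 -> [872, 196]
L4: h(872,196)=(872*31+196)%997=309 -> [309]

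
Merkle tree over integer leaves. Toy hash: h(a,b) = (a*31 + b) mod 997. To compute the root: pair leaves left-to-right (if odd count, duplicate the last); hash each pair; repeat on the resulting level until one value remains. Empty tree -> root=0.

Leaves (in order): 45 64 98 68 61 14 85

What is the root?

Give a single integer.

Answer: 852

Derivation:
L0: [45, 64, 98, 68, 61, 14, 85]
L1: h(45,64)=(45*31+64)%997=462 h(98,68)=(98*31+68)%997=115 h(61,14)=(61*31+14)%997=908 h(85,85)=(85*31+85)%997=726 -> [462, 115, 908, 726]
L2: h(462,115)=(462*31+115)%997=479 h(908,726)=(908*31+726)%997=958 -> [479, 958]
L3: h(479,958)=(479*31+958)%997=852 -> [852]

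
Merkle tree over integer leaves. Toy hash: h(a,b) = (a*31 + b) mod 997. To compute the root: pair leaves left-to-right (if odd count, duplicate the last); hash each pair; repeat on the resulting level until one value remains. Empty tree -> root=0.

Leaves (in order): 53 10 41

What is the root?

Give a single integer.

L0: [53, 10, 41]
L1: h(53,10)=(53*31+10)%997=656 h(41,41)=(41*31+41)%997=315 -> [656, 315]
L2: h(656,315)=(656*31+315)%997=711 -> [711]

Answer: 711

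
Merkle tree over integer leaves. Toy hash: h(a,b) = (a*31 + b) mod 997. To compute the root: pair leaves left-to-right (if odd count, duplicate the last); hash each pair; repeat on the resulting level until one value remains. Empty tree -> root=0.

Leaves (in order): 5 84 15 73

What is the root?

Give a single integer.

L0: [5, 84, 15, 73]
L1: h(5,84)=(5*31+84)%997=239 h(15,73)=(15*31+73)%997=538 -> [239, 538]
L2: h(239,538)=(239*31+538)%997=968 -> [968]

Answer: 968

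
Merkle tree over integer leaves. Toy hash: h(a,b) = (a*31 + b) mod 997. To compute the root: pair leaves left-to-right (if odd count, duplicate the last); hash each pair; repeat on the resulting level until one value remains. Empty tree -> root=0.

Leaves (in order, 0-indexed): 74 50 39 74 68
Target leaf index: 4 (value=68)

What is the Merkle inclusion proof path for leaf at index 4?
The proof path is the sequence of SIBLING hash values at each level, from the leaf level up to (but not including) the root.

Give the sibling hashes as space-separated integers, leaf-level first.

Answer: 68 182 169

Derivation:
L0 (leaves): [74, 50, 39, 74, 68], target index=4
L1: h(74,50)=(74*31+50)%997=350 [pair 0] h(39,74)=(39*31+74)%997=286 [pair 1] h(68,68)=(68*31+68)%997=182 [pair 2] -> [350, 286, 182]
  Sibling for proof at L0: 68
L2: h(350,286)=(350*31+286)%997=169 [pair 0] h(182,182)=(182*31+182)%997=839 [pair 1] -> [169, 839]
  Sibling for proof at L1: 182
L3: h(169,839)=(169*31+839)%997=96 [pair 0] -> [96]
  Sibling for proof at L2: 169
Root: 96
Proof path (sibling hashes from leaf to root): [68, 182, 169]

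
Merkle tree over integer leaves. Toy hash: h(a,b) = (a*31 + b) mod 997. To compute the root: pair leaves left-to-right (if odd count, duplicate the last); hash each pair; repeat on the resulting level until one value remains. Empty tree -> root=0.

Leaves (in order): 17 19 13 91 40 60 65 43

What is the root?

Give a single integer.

Answer: 130

Derivation:
L0: [17, 19, 13, 91, 40, 60, 65, 43]
L1: h(17,19)=(17*31+19)%997=546 h(13,91)=(13*31+91)%997=494 h(40,60)=(40*31+60)%997=303 h(65,43)=(65*31+43)%997=64 -> [546, 494, 303, 64]
L2: h(546,494)=(546*31+494)%997=471 h(303,64)=(303*31+64)%997=484 -> [471, 484]
L3: h(471,484)=(471*31+484)%997=130 -> [130]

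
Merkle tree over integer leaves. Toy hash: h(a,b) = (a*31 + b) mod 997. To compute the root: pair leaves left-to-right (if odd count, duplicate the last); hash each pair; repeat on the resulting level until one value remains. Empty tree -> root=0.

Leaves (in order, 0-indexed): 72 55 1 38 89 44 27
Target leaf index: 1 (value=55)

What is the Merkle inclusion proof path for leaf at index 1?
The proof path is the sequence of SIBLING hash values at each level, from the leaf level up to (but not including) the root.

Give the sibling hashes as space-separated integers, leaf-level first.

Answer: 72 69 21

Derivation:
L0 (leaves): [72, 55, 1, 38, 89, 44, 27], target index=1
L1: h(72,55)=(72*31+55)%997=293 [pair 0] h(1,38)=(1*31+38)%997=69 [pair 1] h(89,44)=(89*31+44)%997=809 [pair 2] h(27,27)=(27*31+27)%997=864 [pair 3] -> [293, 69, 809, 864]
  Sibling for proof at L0: 72
L2: h(293,69)=(293*31+69)%997=179 [pair 0] h(809,864)=(809*31+864)%997=21 [pair 1] -> [179, 21]
  Sibling for proof at L1: 69
L3: h(179,21)=(179*31+21)%997=585 [pair 0] -> [585]
  Sibling for proof at L2: 21
Root: 585
Proof path (sibling hashes from leaf to root): [72, 69, 21]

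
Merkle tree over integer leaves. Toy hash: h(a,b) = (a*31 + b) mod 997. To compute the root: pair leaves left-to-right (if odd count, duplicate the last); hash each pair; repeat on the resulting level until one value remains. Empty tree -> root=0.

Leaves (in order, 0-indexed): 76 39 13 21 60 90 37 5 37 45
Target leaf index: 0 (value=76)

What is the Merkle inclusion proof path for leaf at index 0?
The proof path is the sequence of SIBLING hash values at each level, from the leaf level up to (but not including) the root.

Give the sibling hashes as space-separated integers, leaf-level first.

Answer: 39 424 785 280

Derivation:
L0 (leaves): [76, 39, 13, 21, 60, 90, 37, 5, 37, 45], target index=0
L1: h(76,39)=(76*31+39)%997=401 [pair 0] h(13,21)=(13*31+21)%997=424 [pair 1] h(60,90)=(60*31+90)%997=953 [pair 2] h(37,5)=(37*31+5)%997=155 [pair 3] h(37,45)=(37*31+45)%997=195 [pair 4] -> [401, 424, 953, 155, 195]
  Sibling for proof at L0: 39
L2: h(401,424)=(401*31+424)%997=891 [pair 0] h(953,155)=(953*31+155)%997=785 [pair 1] h(195,195)=(195*31+195)%997=258 [pair 2] -> [891, 785, 258]
  Sibling for proof at L1: 424
L3: h(891,785)=(891*31+785)%997=490 [pair 0] h(258,258)=(258*31+258)%997=280 [pair 1] -> [490, 280]
  Sibling for proof at L2: 785
L4: h(490,280)=(490*31+280)%997=515 [pair 0] -> [515]
  Sibling for proof at L3: 280
Root: 515
Proof path (sibling hashes from leaf to root): [39, 424, 785, 280]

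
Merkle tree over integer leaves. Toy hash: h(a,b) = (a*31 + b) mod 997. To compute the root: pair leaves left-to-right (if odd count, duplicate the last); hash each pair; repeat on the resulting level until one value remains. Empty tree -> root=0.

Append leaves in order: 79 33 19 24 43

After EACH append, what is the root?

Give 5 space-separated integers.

Answer: 79 488 781 786 602

Derivation:
After append 79 (leaves=[79]):
  L0: [79]
  root=79
After append 33 (leaves=[79, 33]):
  L0: [79, 33]
  L1: h(79,33)=(79*31+33)%997=488 -> [488]
  root=488
After append 19 (leaves=[79, 33, 19]):
  L0: [79, 33, 19]
  L1: h(79,33)=(79*31+33)%997=488 h(19,19)=(19*31+19)%997=608 -> [488, 608]
  L2: h(488,608)=(488*31+608)%997=781 -> [781]
  root=781
After append 24 (leaves=[79, 33, 19, 24]):
  L0: [79, 33, 19, 24]
  L1: h(79,33)=(79*31+33)%997=488 h(19,24)=(19*31+24)%997=613 -> [488, 613]
  L2: h(488,613)=(488*31+613)%997=786 -> [786]
  root=786
After append 43 (leaves=[79, 33, 19, 24, 43]):
  L0: [79, 33, 19, 24, 43]
  L1: h(79,33)=(79*31+33)%997=488 h(19,24)=(19*31+24)%997=613 h(43,43)=(43*31+43)%997=379 -> [488, 613, 379]
  L2: h(488,613)=(488*31+613)%997=786 h(379,379)=(379*31+379)%997=164 -> [786, 164]
  L3: h(786,164)=(786*31+164)%997=602 -> [602]
  root=602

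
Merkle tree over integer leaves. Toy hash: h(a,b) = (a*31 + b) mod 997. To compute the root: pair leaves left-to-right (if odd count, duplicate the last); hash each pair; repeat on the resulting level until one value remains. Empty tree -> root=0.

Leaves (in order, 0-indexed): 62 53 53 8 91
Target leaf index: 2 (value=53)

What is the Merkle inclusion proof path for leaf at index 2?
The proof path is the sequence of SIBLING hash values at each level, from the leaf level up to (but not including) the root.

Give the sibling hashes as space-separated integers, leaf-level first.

L0 (leaves): [62, 53, 53, 8, 91], target index=2
L1: h(62,53)=(62*31+53)%997=978 [pair 0] h(53,8)=(53*31+8)%997=654 [pair 1] h(91,91)=(91*31+91)%997=918 [pair 2] -> [978, 654, 918]
  Sibling for proof at L0: 8
L2: h(978,654)=(978*31+654)%997=65 [pair 0] h(918,918)=(918*31+918)%997=463 [pair 1] -> [65, 463]
  Sibling for proof at L1: 978
L3: h(65,463)=(65*31+463)%997=484 [pair 0] -> [484]
  Sibling for proof at L2: 463
Root: 484
Proof path (sibling hashes from leaf to root): [8, 978, 463]

Answer: 8 978 463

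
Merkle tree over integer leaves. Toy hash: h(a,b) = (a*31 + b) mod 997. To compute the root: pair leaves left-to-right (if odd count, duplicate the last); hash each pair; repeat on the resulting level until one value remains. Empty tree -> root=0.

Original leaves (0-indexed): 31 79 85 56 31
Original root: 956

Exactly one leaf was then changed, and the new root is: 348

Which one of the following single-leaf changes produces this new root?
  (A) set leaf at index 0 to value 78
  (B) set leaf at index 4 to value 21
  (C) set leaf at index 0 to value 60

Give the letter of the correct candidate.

Original leaves: [31, 79, 85, 56, 31]
Target new root: 348
Try each candidate change and compute the resulting root:
Candidate A: set leaf[0] = 78 -> leaves = [78, 79, 85, 56, 31]
  L0: [78, 79, 85, 56, 31]
  L1: h(78,79)=(78*31+79)%997=503 h(85,56)=(85*31+56)%997=697 h(31,31)=(31*31+31)%997=992 -> [503, 697, 992]
  L2: h(503,697)=(503*31+697)%997=338 h(992,992)=(992*31+992)%997=837 -> [338, 837]
  L3: h(338,837)=(338*31+837)%997=348 -> [348]
  root = 348 == target 348  ** MATCH **
Candidate B: set leaf[4] = 21 -> leaves = [31, 79, 85, 56, 21]
  L0: [31, 79, 85, 56, 21]
  L1: h(31,79)=(31*31+79)%997=43 h(85,56)=(85*31+56)%997=697 h(21,21)=(21*31+21)%997=672 -> [43, 697, 672]
  L2: h(43,697)=(43*31+697)%997=36 h(672,672)=(672*31+672)%997=567 -> [36, 567]
  L3: h(36,567)=(36*31+567)%997=686 -> [686]
  root = 686 != target 348
Candidate C: set leaf[0] = 60 -> leaves = [60, 79, 85, 56, 31]
  L0: [60, 79, 85, 56, 31]
  L1: h(60,79)=(60*31+79)%997=942 h(85,56)=(85*31+56)%997=697 h(31,31)=(31*31+31)%997=992 -> [942, 697, 992]
  L2: h(942,697)=(942*31+697)%997=986 h(992,992)=(992*31+992)%997=837 -> [986, 837]
  L3: h(986,837)=(986*31+837)%997=496 -> [496]
  root = 496 != target 348
Candidate A produces the target root.

Answer: A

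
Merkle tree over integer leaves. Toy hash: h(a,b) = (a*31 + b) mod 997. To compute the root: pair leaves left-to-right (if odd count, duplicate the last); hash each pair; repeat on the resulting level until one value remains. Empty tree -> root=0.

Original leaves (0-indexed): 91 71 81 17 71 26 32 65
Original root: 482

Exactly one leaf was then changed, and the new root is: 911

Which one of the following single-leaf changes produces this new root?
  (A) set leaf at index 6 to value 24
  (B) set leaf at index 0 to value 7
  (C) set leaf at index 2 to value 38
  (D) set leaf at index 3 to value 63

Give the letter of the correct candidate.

Original leaves: [91, 71, 81, 17, 71, 26, 32, 65]
Target new root: 911
Try each candidate change and compute the resulting root:
Candidate A: set leaf[6] = 24 -> leaves = [91, 71, 81, 17, 71, 26, 24, 65]
  L0: [91, 71, 81, 17, 71, 26, 24, 65]
  L1: h(91,71)=(91*31+71)%997=898 h(81,17)=(81*31+17)%997=534 h(71,26)=(71*31+26)%997=233 h(24,65)=(24*31+65)%997=809 -> [898, 534, 233, 809]
  L2: h(898,534)=(898*31+534)%997=456 h(233,809)=(233*31+809)%997=56 -> [456, 56]
  L3: h(456,56)=(456*31+56)%997=234 -> [234]
  root = 234 != target 911
Candidate B: set leaf[0] = 7 -> leaves = [7, 71, 81, 17, 71, 26, 32, 65]
  L0: [7, 71, 81, 17, 71, 26, 32, 65]
  L1: h(7,71)=(7*31+71)%997=288 h(81,17)=(81*31+17)%997=534 h(71,26)=(71*31+26)%997=233 h(32,65)=(32*31+65)%997=60 -> [288, 534, 233, 60]
  L2: h(288,534)=(288*31+534)%997=489 h(233,60)=(233*31+60)%997=304 -> [489, 304]
  L3: h(489,304)=(489*31+304)%997=508 -> [508]
  root = 508 != target 911
Candidate C: set leaf[2] = 38 -> leaves = [91, 71, 38, 17, 71, 26, 32, 65]
  L0: [91, 71, 38, 17, 71, 26, 32, 65]
  L1: h(91,71)=(91*31+71)%997=898 h(38,17)=(38*31+17)%997=198 h(71,26)=(71*31+26)%997=233 h(32,65)=(32*31+65)%997=60 -> [898, 198, 233, 60]
  L2: h(898,198)=(898*31+198)%997=120 h(233,60)=(233*31+60)%997=304 -> [120, 304]
  L3: h(120,304)=(120*31+304)%997=36 -> [36]
  root = 36 != target 911
Candidate D: set leaf[3] = 63 -> leaves = [91, 71, 81, 63, 71, 26, 32, 65]
  L0: [91, 71, 81, 63, 71, 26, 32, 65]
  L1: h(91,71)=(91*31+71)%997=898 h(81,63)=(81*31+63)%997=580 h(71,26)=(71*31+26)%997=233 h(32,65)=(32*31+65)%997=60 -> [898, 580, 233, 60]
  L2: h(898,580)=(898*31+580)%997=502 h(233,60)=(233*31+60)%997=304 -> [502, 304]
  L3: h(502,304)=(502*31+304)%997=911 -> [911]
  root = 911 == target 911  ** MATCH **
Candidate D produces the target root.

Answer: D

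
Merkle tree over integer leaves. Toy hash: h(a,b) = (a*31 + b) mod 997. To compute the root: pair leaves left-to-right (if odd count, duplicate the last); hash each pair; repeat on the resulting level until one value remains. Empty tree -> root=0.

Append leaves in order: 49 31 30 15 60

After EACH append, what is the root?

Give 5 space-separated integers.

After append 49 (leaves=[49]):
  L0: [49]
  root=49
After append 31 (leaves=[49, 31]):
  L0: [49, 31]
  L1: h(49,31)=(49*31+31)%997=553 -> [553]
  root=553
After append 30 (leaves=[49, 31, 30]):
  L0: [49, 31, 30]
  L1: h(49,31)=(49*31+31)%997=553 h(30,30)=(30*31+30)%997=960 -> [553, 960]
  L2: h(553,960)=(553*31+960)%997=157 -> [157]
  root=157
After append 15 (leaves=[49, 31, 30, 15]):
  L0: [49, 31, 30, 15]
  L1: h(49,31)=(49*31+31)%997=553 h(30,15)=(30*31+15)%997=945 -> [553, 945]
  L2: h(553,945)=(553*31+945)%997=142 -> [142]
  root=142
After append 60 (leaves=[49, 31, 30, 15, 60]):
  L0: [49, 31, 30, 15, 60]
  L1: h(49,31)=(49*31+31)%997=553 h(30,15)=(30*31+15)%997=945 h(60,60)=(60*31+60)%997=923 -> [553, 945, 923]
  L2: h(553,945)=(553*31+945)%997=142 h(923,923)=(923*31+923)%997=623 -> [142, 623]
  L3: h(142,623)=(142*31+623)%997=40 -> [40]
  root=40

Answer: 49 553 157 142 40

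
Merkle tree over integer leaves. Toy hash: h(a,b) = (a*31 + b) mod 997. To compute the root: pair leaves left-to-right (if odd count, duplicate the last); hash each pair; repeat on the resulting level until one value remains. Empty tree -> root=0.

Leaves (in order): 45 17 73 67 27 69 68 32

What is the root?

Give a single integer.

L0: [45, 17, 73, 67, 27, 69, 68, 32]
L1: h(45,17)=(45*31+17)%997=415 h(73,67)=(73*31+67)%997=336 h(27,69)=(27*31+69)%997=906 h(68,32)=(68*31+32)%997=146 -> [415, 336, 906, 146]
L2: h(415,336)=(415*31+336)%997=240 h(906,146)=(906*31+146)%997=316 -> [240, 316]
L3: h(240,316)=(240*31+316)%997=777 -> [777]

Answer: 777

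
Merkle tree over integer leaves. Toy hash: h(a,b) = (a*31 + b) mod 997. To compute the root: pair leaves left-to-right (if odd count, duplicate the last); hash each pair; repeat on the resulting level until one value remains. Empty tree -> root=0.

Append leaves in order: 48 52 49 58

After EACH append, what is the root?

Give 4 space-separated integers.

Answer: 48 543 455 464

Derivation:
After append 48 (leaves=[48]):
  L0: [48]
  root=48
After append 52 (leaves=[48, 52]):
  L0: [48, 52]
  L1: h(48,52)=(48*31+52)%997=543 -> [543]
  root=543
After append 49 (leaves=[48, 52, 49]):
  L0: [48, 52, 49]
  L1: h(48,52)=(48*31+52)%997=543 h(49,49)=(49*31+49)%997=571 -> [543, 571]
  L2: h(543,571)=(543*31+571)%997=455 -> [455]
  root=455
After append 58 (leaves=[48, 52, 49, 58]):
  L0: [48, 52, 49, 58]
  L1: h(48,52)=(48*31+52)%997=543 h(49,58)=(49*31+58)%997=580 -> [543, 580]
  L2: h(543,580)=(543*31+580)%997=464 -> [464]
  root=464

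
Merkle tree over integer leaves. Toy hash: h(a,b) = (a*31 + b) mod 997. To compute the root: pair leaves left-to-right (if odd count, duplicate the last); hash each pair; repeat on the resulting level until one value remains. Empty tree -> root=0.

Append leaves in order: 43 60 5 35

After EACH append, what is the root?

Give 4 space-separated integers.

Answer: 43 396 472 502

Derivation:
After append 43 (leaves=[43]):
  L0: [43]
  root=43
After append 60 (leaves=[43, 60]):
  L0: [43, 60]
  L1: h(43,60)=(43*31+60)%997=396 -> [396]
  root=396
After append 5 (leaves=[43, 60, 5]):
  L0: [43, 60, 5]
  L1: h(43,60)=(43*31+60)%997=396 h(5,5)=(5*31+5)%997=160 -> [396, 160]
  L2: h(396,160)=(396*31+160)%997=472 -> [472]
  root=472
After append 35 (leaves=[43, 60, 5, 35]):
  L0: [43, 60, 5, 35]
  L1: h(43,60)=(43*31+60)%997=396 h(5,35)=(5*31+35)%997=190 -> [396, 190]
  L2: h(396,190)=(396*31+190)%997=502 -> [502]
  root=502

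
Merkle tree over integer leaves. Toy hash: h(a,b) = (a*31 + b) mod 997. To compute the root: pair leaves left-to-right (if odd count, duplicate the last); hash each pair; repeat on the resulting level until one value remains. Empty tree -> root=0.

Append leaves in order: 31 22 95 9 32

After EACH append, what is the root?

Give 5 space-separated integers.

Answer: 31 983 612 526 221

Derivation:
After append 31 (leaves=[31]):
  L0: [31]
  root=31
After append 22 (leaves=[31, 22]):
  L0: [31, 22]
  L1: h(31,22)=(31*31+22)%997=983 -> [983]
  root=983
After append 95 (leaves=[31, 22, 95]):
  L0: [31, 22, 95]
  L1: h(31,22)=(31*31+22)%997=983 h(95,95)=(95*31+95)%997=49 -> [983, 49]
  L2: h(983,49)=(983*31+49)%997=612 -> [612]
  root=612
After append 9 (leaves=[31, 22, 95, 9]):
  L0: [31, 22, 95, 9]
  L1: h(31,22)=(31*31+22)%997=983 h(95,9)=(95*31+9)%997=960 -> [983, 960]
  L2: h(983,960)=(983*31+960)%997=526 -> [526]
  root=526
After append 32 (leaves=[31, 22, 95, 9, 32]):
  L0: [31, 22, 95, 9, 32]
  L1: h(31,22)=(31*31+22)%997=983 h(95,9)=(95*31+9)%997=960 h(32,32)=(32*31+32)%997=27 -> [983, 960, 27]
  L2: h(983,960)=(983*31+960)%997=526 h(27,27)=(27*31+27)%997=864 -> [526, 864]
  L3: h(526,864)=(526*31+864)%997=221 -> [221]
  root=221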